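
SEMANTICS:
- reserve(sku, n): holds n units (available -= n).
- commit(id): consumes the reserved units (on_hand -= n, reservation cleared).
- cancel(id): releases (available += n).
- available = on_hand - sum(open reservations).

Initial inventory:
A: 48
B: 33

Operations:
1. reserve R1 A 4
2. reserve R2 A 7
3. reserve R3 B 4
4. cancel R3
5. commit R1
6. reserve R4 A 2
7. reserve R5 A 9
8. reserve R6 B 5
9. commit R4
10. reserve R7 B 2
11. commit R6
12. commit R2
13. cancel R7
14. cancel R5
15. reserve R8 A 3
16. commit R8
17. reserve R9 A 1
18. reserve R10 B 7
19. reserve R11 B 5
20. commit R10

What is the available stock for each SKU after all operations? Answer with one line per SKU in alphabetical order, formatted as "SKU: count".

Answer: A: 31
B: 16

Derivation:
Step 1: reserve R1 A 4 -> on_hand[A=48 B=33] avail[A=44 B=33] open={R1}
Step 2: reserve R2 A 7 -> on_hand[A=48 B=33] avail[A=37 B=33] open={R1,R2}
Step 3: reserve R3 B 4 -> on_hand[A=48 B=33] avail[A=37 B=29] open={R1,R2,R3}
Step 4: cancel R3 -> on_hand[A=48 B=33] avail[A=37 B=33] open={R1,R2}
Step 5: commit R1 -> on_hand[A=44 B=33] avail[A=37 B=33] open={R2}
Step 6: reserve R4 A 2 -> on_hand[A=44 B=33] avail[A=35 B=33] open={R2,R4}
Step 7: reserve R5 A 9 -> on_hand[A=44 B=33] avail[A=26 B=33] open={R2,R4,R5}
Step 8: reserve R6 B 5 -> on_hand[A=44 B=33] avail[A=26 B=28] open={R2,R4,R5,R6}
Step 9: commit R4 -> on_hand[A=42 B=33] avail[A=26 B=28] open={R2,R5,R6}
Step 10: reserve R7 B 2 -> on_hand[A=42 B=33] avail[A=26 B=26] open={R2,R5,R6,R7}
Step 11: commit R6 -> on_hand[A=42 B=28] avail[A=26 B=26] open={R2,R5,R7}
Step 12: commit R2 -> on_hand[A=35 B=28] avail[A=26 B=26] open={R5,R7}
Step 13: cancel R7 -> on_hand[A=35 B=28] avail[A=26 B=28] open={R5}
Step 14: cancel R5 -> on_hand[A=35 B=28] avail[A=35 B=28] open={}
Step 15: reserve R8 A 3 -> on_hand[A=35 B=28] avail[A=32 B=28] open={R8}
Step 16: commit R8 -> on_hand[A=32 B=28] avail[A=32 B=28] open={}
Step 17: reserve R9 A 1 -> on_hand[A=32 B=28] avail[A=31 B=28] open={R9}
Step 18: reserve R10 B 7 -> on_hand[A=32 B=28] avail[A=31 B=21] open={R10,R9}
Step 19: reserve R11 B 5 -> on_hand[A=32 B=28] avail[A=31 B=16] open={R10,R11,R9}
Step 20: commit R10 -> on_hand[A=32 B=21] avail[A=31 B=16] open={R11,R9}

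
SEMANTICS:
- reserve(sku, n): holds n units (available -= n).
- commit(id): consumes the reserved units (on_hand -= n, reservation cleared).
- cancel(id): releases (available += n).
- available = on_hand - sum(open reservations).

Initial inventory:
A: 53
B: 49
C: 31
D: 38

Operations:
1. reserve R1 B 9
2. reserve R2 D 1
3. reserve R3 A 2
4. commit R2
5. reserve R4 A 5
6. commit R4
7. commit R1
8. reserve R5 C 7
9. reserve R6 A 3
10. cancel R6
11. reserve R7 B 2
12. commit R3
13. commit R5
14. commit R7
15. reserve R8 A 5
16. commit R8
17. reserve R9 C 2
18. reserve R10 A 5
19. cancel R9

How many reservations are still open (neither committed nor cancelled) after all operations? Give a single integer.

Answer: 1

Derivation:
Step 1: reserve R1 B 9 -> on_hand[A=53 B=49 C=31 D=38] avail[A=53 B=40 C=31 D=38] open={R1}
Step 2: reserve R2 D 1 -> on_hand[A=53 B=49 C=31 D=38] avail[A=53 B=40 C=31 D=37] open={R1,R2}
Step 3: reserve R3 A 2 -> on_hand[A=53 B=49 C=31 D=38] avail[A=51 B=40 C=31 D=37] open={R1,R2,R3}
Step 4: commit R2 -> on_hand[A=53 B=49 C=31 D=37] avail[A=51 B=40 C=31 D=37] open={R1,R3}
Step 5: reserve R4 A 5 -> on_hand[A=53 B=49 C=31 D=37] avail[A=46 B=40 C=31 D=37] open={R1,R3,R4}
Step 6: commit R4 -> on_hand[A=48 B=49 C=31 D=37] avail[A=46 B=40 C=31 D=37] open={R1,R3}
Step 7: commit R1 -> on_hand[A=48 B=40 C=31 D=37] avail[A=46 B=40 C=31 D=37] open={R3}
Step 8: reserve R5 C 7 -> on_hand[A=48 B=40 C=31 D=37] avail[A=46 B=40 C=24 D=37] open={R3,R5}
Step 9: reserve R6 A 3 -> on_hand[A=48 B=40 C=31 D=37] avail[A=43 B=40 C=24 D=37] open={R3,R5,R6}
Step 10: cancel R6 -> on_hand[A=48 B=40 C=31 D=37] avail[A=46 B=40 C=24 D=37] open={R3,R5}
Step 11: reserve R7 B 2 -> on_hand[A=48 B=40 C=31 D=37] avail[A=46 B=38 C=24 D=37] open={R3,R5,R7}
Step 12: commit R3 -> on_hand[A=46 B=40 C=31 D=37] avail[A=46 B=38 C=24 D=37] open={R5,R7}
Step 13: commit R5 -> on_hand[A=46 B=40 C=24 D=37] avail[A=46 B=38 C=24 D=37] open={R7}
Step 14: commit R7 -> on_hand[A=46 B=38 C=24 D=37] avail[A=46 B=38 C=24 D=37] open={}
Step 15: reserve R8 A 5 -> on_hand[A=46 B=38 C=24 D=37] avail[A=41 B=38 C=24 D=37] open={R8}
Step 16: commit R8 -> on_hand[A=41 B=38 C=24 D=37] avail[A=41 B=38 C=24 D=37] open={}
Step 17: reserve R9 C 2 -> on_hand[A=41 B=38 C=24 D=37] avail[A=41 B=38 C=22 D=37] open={R9}
Step 18: reserve R10 A 5 -> on_hand[A=41 B=38 C=24 D=37] avail[A=36 B=38 C=22 D=37] open={R10,R9}
Step 19: cancel R9 -> on_hand[A=41 B=38 C=24 D=37] avail[A=36 B=38 C=24 D=37] open={R10}
Open reservations: ['R10'] -> 1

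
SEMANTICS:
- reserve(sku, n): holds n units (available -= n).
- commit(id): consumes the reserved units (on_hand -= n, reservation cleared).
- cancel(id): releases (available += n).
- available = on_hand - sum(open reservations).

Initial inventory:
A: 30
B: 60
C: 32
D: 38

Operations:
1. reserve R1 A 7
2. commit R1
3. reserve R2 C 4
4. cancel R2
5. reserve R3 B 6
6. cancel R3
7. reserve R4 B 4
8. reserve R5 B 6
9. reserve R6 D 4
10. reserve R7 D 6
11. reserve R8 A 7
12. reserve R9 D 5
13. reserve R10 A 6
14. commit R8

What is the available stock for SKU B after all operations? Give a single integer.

Step 1: reserve R1 A 7 -> on_hand[A=30 B=60 C=32 D=38] avail[A=23 B=60 C=32 D=38] open={R1}
Step 2: commit R1 -> on_hand[A=23 B=60 C=32 D=38] avail[A=23 B=60 C=32 D=38] open={}
Step 3: reserve R2 C 4 -> on_hand[A=23 B=60 C=32 D=38] avail[A=23 B=60 C=28 D=38] open={R2}
Step 4: cancel R2 -> on_hand[A=23 B=60 C=32 D=38] avail[A=23 B=60 C=32 D=38] open={}
Step 5: reserve R3 B 6 -> on_hand[A=23 B=60 C=32 D=38] avail[A=23 B=54 C=32 D=38] open={R3}
Step 6: cancel R3 -> on_hand[A=23 B=60 C=32 D=38] avail[A=23 B=60 C=32 D=38] open={}
Step 7: reserve R4 B 4 -> on_hand[A=23 B=60 C=32 D=38] avail[A=23 B=56 C=32 D=38] open={R4}
Step 8: reserve R5 B 6 -> on_hand[A=23 B=60 C=32 D=38] avail[A=23 B=50 C=32 D=38] open={R4,R5}
Step 9: reserve R6 D 4 -> on_hand[A=23 B=60 C=32 D=38] avail[A=23 B=50 C=32 D=34] open={R4,R5,R6}
Step 10: reserve R7 D 6 -> on_hand[A=23 B=60 C=32 D=38] avail[A=23 B=50 C=32 D=28] open={R4,R5,R6,R7}
Step 11: reserve R8 A 7 -> on_hand[A=23 B=60 C=32 D=38] avail[A=16 B=50 C=32 D=28] open={R4,R5,R6,R7,R8}
Step 12: reserve R9 D 5 -> on_hand[A=23 B=60 C=32 D=38] avail[A=16 B=50 C=32 D=23] open={R4,R5,R6,R7,R8,R9}
Step 13: reserve R10 A 6 -> on_hand[A=23 B=60 C=32 D=38] avail[A=10 B=50 C=32 D=23] open={R10,R4,R5,R6,R7,R8,R9}
Step 14: commit R8 -> on_hand[A=16 B=60 C=32 D=38] avail[A=10 B=50 C=32 D=23] open={R10,R4,R5,R6,R7,R9}
Final available[B] = 50

Answer: 50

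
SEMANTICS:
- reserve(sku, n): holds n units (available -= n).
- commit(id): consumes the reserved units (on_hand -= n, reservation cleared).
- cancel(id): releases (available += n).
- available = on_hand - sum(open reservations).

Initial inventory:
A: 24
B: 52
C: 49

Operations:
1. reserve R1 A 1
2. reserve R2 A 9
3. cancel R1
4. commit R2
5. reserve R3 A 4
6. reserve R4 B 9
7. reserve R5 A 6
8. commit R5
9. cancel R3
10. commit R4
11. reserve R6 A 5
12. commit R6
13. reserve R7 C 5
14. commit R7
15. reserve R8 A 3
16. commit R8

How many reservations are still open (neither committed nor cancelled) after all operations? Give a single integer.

Answer: 0

Derivation:
Step 1: reserve R1 A 1 -> on_hand[A=24 B=52 C=49] avail[A=23 B=52 C=49] open={R1}
Step 2: reserve R2 A 9 -> on_hand[A=24 B=52 C=49] avail[A=14 B=52 C=49] open={R1,R2}
Step 3: cancel R1 -> on_hand[A=24 B=52 C=49] avail[A=15 B=52 C=49] open={R2}
Step 4: commit R2 -> on_hand[A=15 B=52 C=49] avail[A=15 B=52 C=49] open={}
Step 5: reserve R3 A 4 -> on_hand[A=15 B=52 C=49] avail[A=11 B=52 C=49] open={R3}
Step 6: reserve R4 B 9 -> on_hand[A=15 B=52 C=49] avail[A=11 B=43 C=49] open={R3,R4}
Step 7: reserve R5 A 6 -> on_hand[A=15 B=52 C=49] avail[A=5 B=43 C=49] open={R3,R4,R5}
Step 8: commit R5 -> on_hand[A=9 B=52 C=49] avail[A=5 B=43 C=49] open={R3,R4}
Step 9: cancel R3 -> on_hand[A=9 B=52 C=49] avail[A=9 B=43 C=49] open={R4}
Step 10: commit R4 -> on_hand[A=9 B=43 C=49] avail[A=9 B=43 C=49] open={}
Step 11: reserve R6 A 5 -> on_hand[A=9 B=43 C=49] avail[A=4 B=43 C=49] open={R6}
Step 12: commit R6 -> on_hand[A=4 B=43 C=49] avail[A=4 B=43 C=49] open={}
Step 13: reserve R7 C 5 -> on_hand[A=4 B=43 C=49] avail[A=4 B=43 C=44] open={R7}
Step 14: commit R7 -> on_hand[A=4 B=43 C=44] avail[A=4 B=43 C=44] open={}
Step 15: reserve R8 A 3 -> on_hand[A=4 B=43 C=44] avail[A=1 B=43 C=44] open={R8}
Step 16: commit R8 -> on_hand[A=1 B=43 C=44] avail[A=1 B=43 C=44] open={}
Open reservations: [] -> 0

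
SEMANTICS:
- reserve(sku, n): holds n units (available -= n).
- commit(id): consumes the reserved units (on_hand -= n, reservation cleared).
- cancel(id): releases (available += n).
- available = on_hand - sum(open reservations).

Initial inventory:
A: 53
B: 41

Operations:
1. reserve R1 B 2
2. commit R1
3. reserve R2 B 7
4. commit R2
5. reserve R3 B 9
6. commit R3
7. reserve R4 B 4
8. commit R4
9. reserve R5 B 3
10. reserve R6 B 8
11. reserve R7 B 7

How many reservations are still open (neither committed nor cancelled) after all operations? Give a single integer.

Step 1: reserve R1 B 2 -> on_hand[A=53 B=41] avail[A=53 B=39] open={R1}
Step 2: commit R1 -> on_hand[A=53 B=39] avail[A=53 B=39] open={}
Step 3: reserve R2 B 7 -> on_hand[A=53 B=39] avail[A=53 B=32] open={R2}
Step 4: commit R2 -> on_hand[A=53 B=32] avail[A=53 B=32] open={}
Step 5: reserve R3 B 9 -> on_hand[A=53 B=32] avail[A=53 B=23] open={R3}
Step 6: commit R3 -> on_hand[A=53 B=23] avail[A=53 B=23] open={}
Step 7: reserve R4 B 4 -> on_hand[A=53 B=23] avail[A=53 B=19] open={R4}
Step 8: commit R4 -> on_hand[A=53 B=19] avail[A=53 B=19] open={}
Step 9: reserve R5 B 3 -> on_hand[A=53 B=19] avail[A=53 B=16] open={R5}
Step 10: reserve R6 B 8 -> on_hand[A=53 B=19] avail[A=53 B=8] open={R5,R6}
Step 11: reserve R7 B 7 -> on_hand[A=53 B=19] avail[A=53 B=1] open={R5,R6,R7}
Open reservations: ['R5', 'R6', 'R7'] -> 3

Answer: 3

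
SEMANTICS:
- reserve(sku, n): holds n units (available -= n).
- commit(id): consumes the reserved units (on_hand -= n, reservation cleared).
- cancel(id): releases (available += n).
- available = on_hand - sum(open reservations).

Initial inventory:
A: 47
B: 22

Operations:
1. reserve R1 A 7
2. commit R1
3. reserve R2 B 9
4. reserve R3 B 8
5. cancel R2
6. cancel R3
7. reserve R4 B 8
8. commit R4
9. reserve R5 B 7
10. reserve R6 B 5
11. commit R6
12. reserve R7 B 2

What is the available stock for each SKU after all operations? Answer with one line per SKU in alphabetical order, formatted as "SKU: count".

Step 1: reserve R1 A 7 -> on_hand[A=47 B=22] avail[A=40 B=22] open={R1}
Step 2: commit R1 -> on_hand[A=40 B=22] avail[A=40 B=22] open={}
Step 3: reserve R2 B 9 -> on_hand[A=40 B=22] avail[A=40 B=13] open={R2}
Step 4: reserve R3 B 8 -> on_hand[A=40 B=22] avail[A=40 B=5] open={R2,R3}
Step 5: cancel R2 -> on_hand[A=40 B=22] avail[A=40 B=14] open={R3}
Step 6: cancel R3 -> on_hand[A=40 B=22] avail[A=40 B=22] open={}
Step 7: reserve R4 B 8 -> on_hand[A=40 B=22] avail[A=40 B=14] open={R4}
Step 8: commit R4 -> on_hand[A=40 B=14] avail[A=40 B=14] open={}
Step 9: reserve R5 B 7 -> on_hand[A=40 B=14] avail[A=40 B=7] open={R5}
Step 10: reserve R6 B 5 -> on_hand[A=40 B=14] avail[A=40 B=2] open={R5,R6}
Step 11: commit R6 -> on_hand[A=40 B=9] avail[A=40 B=2] open={R5}
Step 12: reserve R7 B 2 -> on_hand[A=40 B=9] avail[A=40 B=0] open={R5,R7}

Answer: A: 40
B: 0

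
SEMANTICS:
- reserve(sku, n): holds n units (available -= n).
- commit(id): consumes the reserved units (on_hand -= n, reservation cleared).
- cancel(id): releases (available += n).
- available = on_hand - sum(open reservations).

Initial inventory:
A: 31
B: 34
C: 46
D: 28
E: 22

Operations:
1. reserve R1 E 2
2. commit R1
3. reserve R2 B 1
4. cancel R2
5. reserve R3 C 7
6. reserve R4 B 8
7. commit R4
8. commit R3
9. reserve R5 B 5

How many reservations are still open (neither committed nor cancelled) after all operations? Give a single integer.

Step 1: reserve R1 E 2 -> on_hand[A=31 B=34 C=46 D=28 E=22] avail[A=31 B=34 C=46 D=28 E=20] open={R1}
Step 2: commit R1 -> on_hand[A=31 B=34 C=46 D=28 E=20] avail[A=31 B=34 C=46 D=28 E=20] open={}
Step 3: reserve R2 B 1 -> on_hand[A=31 B=34 C=46 D=28 E=20] avail[A=31 B=33 C=46 D=28 E=20] open={R2}
Step 4: cancel R2 -> on_hand[A=31 B=34 C=46 D=28 E=20] avail[A=31 B=34 C=46 D=28 E=20] open={}
Step 5: reserve R3 C 7 -> on_hand[A=31 B=34 C=46 D=28 E=20] avail[A=31 B=34 C=39 D=28 E=20] open={R3}
Step 6: reserve R4 B 8 -> on_hand[A=31 B=34 C=46 D=28 E=20] avail[A=31 B=26 C=39 D=28 E=20] open={R3,R4}
Step 7: commit R4 -> on_hand[A=31 B=26 C=46 D=28 E=20] avail[A=31 B=26 C=39 D=28 E=20] open={R3}
Step 8: commit R3 -> on_hand[A=31 B=26 C=39 D=28 E=20] avail[A=31 B=26 C=39 D=28 E=20] open={}
Step 9: reserve R5 B 5 -> on_hand[A=31 B=26 C=39 D=28 E=20] avail[A=31 B=21 C=39 D=28 E=20] open={R5}
Open reservations: ['R5'] -> 1

Answer: 1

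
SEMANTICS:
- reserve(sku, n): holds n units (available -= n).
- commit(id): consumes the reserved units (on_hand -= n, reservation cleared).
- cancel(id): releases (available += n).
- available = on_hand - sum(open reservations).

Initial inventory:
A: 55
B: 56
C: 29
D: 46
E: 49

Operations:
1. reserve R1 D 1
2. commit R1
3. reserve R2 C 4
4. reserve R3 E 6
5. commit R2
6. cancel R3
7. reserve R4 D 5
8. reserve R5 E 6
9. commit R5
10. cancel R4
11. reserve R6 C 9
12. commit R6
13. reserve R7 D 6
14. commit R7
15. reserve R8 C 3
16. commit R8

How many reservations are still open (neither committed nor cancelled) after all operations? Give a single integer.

Answer: 0

Derivation:
Step 1: reserve R1 D 1 -> on_hand[A=55 B=56 C=29 D=46 E=49] avail[A=55 B=56 C=29 D=45 E=49] open={R1}
Step 2: commit R1 -> on_hand[A=55 B=56 C=29 D=45 E=49] avail[A=55 B=56 C=29 D=45 E=49] open={}
Step 3: reserve R2 C 4 -> on_hand[A=55 B=56 C=29 D=45 E=49] avail[A=55 B=56 C=25 D=45 E=49] open={R2}
Step 4: reserve R3 E 6 -> on_hand[A=55 B=56 C=29 D=45 E=49] avail[A=55 B=56 C=25 D=45 E=43] open={R2,R3}
Step 5: commit R2 -> on_hand[A=55 B=56 C=25 D=45 E=49] avail[A=55 B=56 C=25 D=45 E=43] open={R3}
Step 6: cancel R3 -> on_hand[A=55 B=56 C=25 D=45 E=49] avail[A=55 B=56 C=25 D=45 E=49] open={}
Step 7: reserve R4 D 5 -> on_hand[A=55 B=56 C=25 D=45 E=49] avail[A=55 B=56 C=25 D=40 E=49] open={R4}
Step 8: reserve R5 E 6 -> on_hand[A=55 B=56 C=25 D=45 E=49] avail[A=55 B=56 C=25 D=40 E=43] open={R4,R5}
Step 9: commit R5 -> on_hand[A=55 B=56 C=25 D=45 E=43] avail[A=55 B=56 C=25 D=40 E=43] open={R4}
Step 10: cancel R4 -> on_hand[A=55 B=56 C=25 D=45 E=43] avail[A=55 B=56 C=25 D=45 E=43] open={}
Step 11: reserve R6 C 9 -> on_hand[A=55 B=56 C=25 D=45 E=43] avail[A=55 B=56 C=16 D=45 E=43] open={R6}
Step 12: commit R6 -> on_hand[A=55 B=56 C=16 D=45 E=43] avail[A=55 B=56 C=16 D=45 E=43] open={}
Step 13: reserve R7 D 6 -> on_hand[A=55 B=56 C=16 D=45 E=43] avail[A=55 B=56 C=16 D=39 E=43] open={R7}
Step 14: commit R7 -> on_hand[A=55 B=56 C=16 D=39 E=43] avail[A=55 B=56 C=16 D=39 E=43] open={}
Step 15: reserve R8 C 3 -> on_hand[A=55 B=56 C=16 D=39 E=43] avail[A=55 B=56 C=13 D=39 E=43] open={R8}
Step 16: commit R8 -> on_hand[A=55 B=56 C=13 D=39 E=43] avail[A=55 B=56 C=13 D=39 E=43] open={}
Open reservations: [] -> 0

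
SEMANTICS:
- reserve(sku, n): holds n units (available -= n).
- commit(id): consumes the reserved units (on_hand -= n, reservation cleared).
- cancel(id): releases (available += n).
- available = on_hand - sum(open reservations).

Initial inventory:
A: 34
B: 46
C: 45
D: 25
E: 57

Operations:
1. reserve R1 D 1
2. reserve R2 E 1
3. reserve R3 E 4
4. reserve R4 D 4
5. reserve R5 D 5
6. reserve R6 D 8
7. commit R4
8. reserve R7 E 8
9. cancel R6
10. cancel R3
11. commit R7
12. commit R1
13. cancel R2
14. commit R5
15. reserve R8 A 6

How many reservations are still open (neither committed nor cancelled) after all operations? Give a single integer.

Step 1: reserve R1 D 1 -> on_hand[A=34 B=46 C=45 D=25 E=57] avail[A=34 B=46 C=45 D=24 E=57] open={R1}
Step 2: reserve R2 E 1 -> on_hand[A=34 B=46 C=45 D=25 E=57] avail[A=34 B=46 C=45 D=24 E=56] open={R1,R2}
Step 3: reserve R3 E 4 -> on_hand[A=34 B=46 C=45 D=25 E=57] avail[A=34 B=46 C=45 D=24 E=52] open={R1,R2,R3}
Step 4: reserve R4 D 4 -> on_hand[A=34 B=46 C=45 D=25 E=57] avail[A=34 B=46 C=45 D=20 E=52] open={R1,R2,R3,R4}
Step 5: reserve R5 D 5 -> on_hand[A=34 B=46 C=45 D=25 E=57] avail[A=34 B=46 C=45 D=15 E=52] open={R1,R2,R3,R4,R5}
Step 6: reserve R6 D 8 -> on_hand[A=34 B=46 C=45 D=25 E=57] avail[A=34 B=46 C=45 D=7 E=52] open={R1,R2,R3,R4,R5,R6}
Step 7: commit R4 -> on_hand[A=34 B=46 C=45 D=21 E=57] avail[A=34 B=46 C=45 D=7 E=52] open={R1,R2,R3,R5,R6}
Step 8: reserve R7 E 8 -> on_hand[A=34 B=46 C=45 D=21 E=57] avail[A=34 B=46 C=45 D=7 E=44] open={R1,R2,R3,R5,R6,R7}
Step 9: cancel R6 -> on_hand[A=34 B=46 C=45 D=21 E=57] avail[A=34 B=46 C=45 D=15 E=44] open={R1,R2,R3,R5,R7}
Step 10: cancel R3 -> on_hand[A=34 B=46 C=45 D=21 E=57] avail[A=34 B=46 C=45 D=15 E=48] open={R1,R2,R5,R7}
Step 11: commit R7 -> on_hand[A=34 B=46 C=45 D=21 E=49] avail[A=34 B=46 C=45 D=15 E=48] open={R1,R2,R5}
Step 12: commit R1 -> on_hand[A=34 B=46 C=45 D=20 E=49] avail[A=34 B=46 C=45 D=15 E=48] open={R2,R5}
Step 13: cancel R2 -> on_hand[A=34 B=46 C=45 D=20 E=49] avail[A=34 B=46 C=45 D=15 E=49] open={R5}
Step 14: commit R5 -> on_hand[A=34 B=46 C=45 D=15 E=49] avail[A=34 B=46 C=45 D=15 E=49] open={}
Step 15: reserve R8 A 6 -> on_hand[A=34 B=46 C=45 D=15 E=49] avail[A=28 B=46 C=45 D=15 E=49] open={R8}
Open reservations: ['R8'] -> 1

Answer: 1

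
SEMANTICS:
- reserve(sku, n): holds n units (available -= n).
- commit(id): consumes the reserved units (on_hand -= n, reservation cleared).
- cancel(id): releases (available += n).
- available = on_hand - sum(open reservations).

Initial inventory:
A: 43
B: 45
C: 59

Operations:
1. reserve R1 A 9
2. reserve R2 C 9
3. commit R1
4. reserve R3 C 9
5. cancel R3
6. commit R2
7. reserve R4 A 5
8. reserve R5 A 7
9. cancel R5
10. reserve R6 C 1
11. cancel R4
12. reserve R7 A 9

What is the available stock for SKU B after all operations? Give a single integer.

Step 1: reserve R1 A 9 -> on_hand[A=43 B=45 C=59] avail[A=34 B=45 C=59] open={R1}
Step 2: reserve R2 C 9 -> on_hand[A=43 B=45 C=59] avail[A=34 B=45 C=50] open={R1,R2}
Step 3: commit R1 -> on_hand[A=34 B=45 C=59] avail[A=34 B=45 C=50] open={R2}
Step 4: reserve R3 C 9 -> on_hand[A=34 B=45 C=59] avail[A=34 B=45 C=41] open={R2,R3}
Step 5: cancel R3 -> on_hand[A=34 B=45 C=59] avail[A=34 B=45 C=50] open={R2}
Step 6: commit R2 -> on_hand[A=34 B=45 C=50] avail[A=34 B=45 C=50] open={}
Step 7: reserve R4 A 5 -> on_hand[A=34 B=45 C=50] avail[A=29 B=45 C=50] open={R4}
Step 8: reserve R5 A 7 -> on_hand[A=34 B=45 C=50] avail[A=22 B=45 C=50] open={R4,R5}
Step 9: cancel R5 -> on_hand[A=34 B=45 C=50] avail[A=29 B=45 C=50] open={R4}
Step 10: reserve R6 C 1 -> on_hand[A=34 B=45 C=50] avail[A=29 B=45 C=49] open={R4,R6}
Step 11: cancel R4 -> on_hand[A=34 B=45 C=50] avail[A=34 B=45 C=49] open={R6}
Step 12: reserve R7 A 9 -> on_hand[A=34 B=45 C=50] avail[A=25 B=45 C=49] open={R6,R7}
Final available[B] = 45

Answer: 45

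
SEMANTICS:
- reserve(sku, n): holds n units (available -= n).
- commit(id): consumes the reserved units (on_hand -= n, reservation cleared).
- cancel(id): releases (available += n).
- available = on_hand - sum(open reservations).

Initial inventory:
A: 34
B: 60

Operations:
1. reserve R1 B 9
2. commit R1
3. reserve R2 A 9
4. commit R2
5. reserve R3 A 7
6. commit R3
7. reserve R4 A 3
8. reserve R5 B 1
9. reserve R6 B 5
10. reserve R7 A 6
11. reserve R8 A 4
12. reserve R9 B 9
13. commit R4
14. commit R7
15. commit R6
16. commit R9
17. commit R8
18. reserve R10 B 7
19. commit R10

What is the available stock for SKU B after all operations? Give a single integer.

Step 1: reserve R1 B 9 -> on_hand[A=34 B=60] avail[A=34 B=51] open={R1}
Step 2: commit R1 -> on_hand[A=34 B=51] avail[A=34 B=51] open={}
Step 3: reserve R2 A 9 -> on_hand[A=34 B=51] avail[A=25 B=51] open={R2}
Step 4: commit R2 -> on_hand[A=25 B=51] avail[A=25 B=51] open={}
Step 5: reserve R3 A 7 -> on_hand[A=25 B=51] avail[A=18 B=51] open={R3}
Step 6: commit R3 -> on_hand[A=18 B=51] avail[A=18 B=51] open={}
Step 7: reserve R4 A 3 -> on_hand[A=18 B=51] avail[A=15 B=51] open={R4}
Step 8: reserve R5 B 1 -> on_hand[A=18 B=51] avail[A=15 B=50] open={R4,R5}
Step 9: reserve R6 B 5 -> on_hand[A=18 B=51] avail[A=15 B=45] open={R4,R5,R6}
Step 10: reserve R7 A 6 -> on_hand[A=18 B=51] avail[A=9 B=45] open={R4,R5,R6,R7}
Step 11: reserve R8 A 4 -> on_hand[A=18 B=51] avail[A=5 B=45] open={R4,R5,R6,R7,R8}
Step 12: reserve R9 B 9 -> on_hand[A=18 B=51] avail[A=5 B=36] open={R4,R5,R6,R7,R8,R9}
Step 13: commit R4 -> on_hand[A=15 B=51] avail[A=5 B=36] open={R5,R6,R7,R8,R9}
Step 14: commit R7 -> on_hand[A=9 B=51] avail[A=5 B=36] open={R5,R6,R8,R9}
Step 15: commit R6 -> on_hand[A=9 B=46] avail[A=5 B=36] open={R5,R8,R9}
Step 16: commit R9 -> on_hand[A=9 B=37] avail[A=5 B=36] open={R5,R8}
Step 17: commit R8 -> on_hand[A=5 B=37] avail[A=5 B=36] open={R5}
Step 18: reserve R10 B 7 -> on_hand[A=5 B=37] avail[A=5 B=29] open={R10,R5}
Step 19: commit R10 -> on_hand[A=5 B=30] avail[A=5 B=29] open={R5}
Final available[B] = 29

Answer: 29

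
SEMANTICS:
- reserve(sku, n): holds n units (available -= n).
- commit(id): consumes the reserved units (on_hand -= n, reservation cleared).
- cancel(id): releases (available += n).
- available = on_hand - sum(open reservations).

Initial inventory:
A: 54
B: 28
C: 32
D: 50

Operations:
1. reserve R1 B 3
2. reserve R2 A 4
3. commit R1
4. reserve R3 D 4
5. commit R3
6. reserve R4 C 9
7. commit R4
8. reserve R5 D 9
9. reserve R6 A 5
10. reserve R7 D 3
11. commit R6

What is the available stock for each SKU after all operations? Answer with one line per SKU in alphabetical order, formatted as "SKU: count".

Step 1: reserve R1 B 3 -> on_hand[A=54 B=28 C=32 D=50] avail[A=54 B=25 C=32 D=50] open={R1}
Step 2: reserve R2 A 4 -> on_hand[A=54 B=28 C=32 D=50] avail[A=50 B=25 C=32 D=50] open={R1,R2}
Step 3: commit R1 -> on_hand[A=54 B=25 C=32 D=50] avail[A=50 B=25 C=32 D=50] open={R2}
Step 4: reserve R3 D 4 -> on_hand[A=54 B=25 C=32 D=50] avail[A=50 B=25 C=32 D=46] open={R2,R3}
Step 5: commit R3 -> on_hand[A=54 B=25 C=32 D=46] avail[A=50 B=25 C=32 D=46] open={R2}
Step 6: reserve R4 C 9 -> on_hand[A=54 B=25 C=32 D=46] avail[A=50 B=25 C=23 D=46] open={R2,R4}
Step 7: commit R4 -> on_hand[A=54 B=25 C=23 D=46] avail[A=50 B=25 C=23 D=46] open={R2}
Step 8: reserve R5 D 9 -> on_hand[A=54 B=25 C=23 D=46] avail[A=50 B=25 C=23 D=37] open={R2,R5}
Step 9: reserve R6 A 5 -> on_hand[A=54 B=25 C=23 D=46] avail[A=45 B=25 C=23 D=37] open={R2,R5,R6}
Step 10: reserve R7 D 3 -> on_hand[A=54 B=25 C=23 D=46] avail[A=45 B=25 C=23 D=34] open={R2,R5,R6,R7}
Step 11: commit R6 -> on_hand[A=49 B=25 C=23 D=46] avail[A=45 B=25 C=23 D=34] open={R2,R5,R7}

Answer: A: 45
B: 25
C: 23
D: 34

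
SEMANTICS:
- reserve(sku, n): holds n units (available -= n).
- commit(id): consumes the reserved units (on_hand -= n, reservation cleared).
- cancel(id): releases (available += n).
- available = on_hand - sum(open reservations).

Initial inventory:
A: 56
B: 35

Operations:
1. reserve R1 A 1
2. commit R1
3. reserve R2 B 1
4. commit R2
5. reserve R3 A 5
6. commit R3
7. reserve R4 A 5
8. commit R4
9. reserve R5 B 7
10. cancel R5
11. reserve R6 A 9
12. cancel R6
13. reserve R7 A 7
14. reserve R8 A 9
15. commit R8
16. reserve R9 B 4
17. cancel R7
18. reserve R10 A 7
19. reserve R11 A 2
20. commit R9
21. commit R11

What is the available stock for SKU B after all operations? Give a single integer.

Answer: 30

Derivation:
Step 1: reserve R1 A 1 -> on_hand[A=56 B=35] avail[A=55 B=35] open={R1}
Step 2: commit R1 -> on_hand[A=55 B=35] avail[A=55 B=35] open={}
Step 3: reserve R2 B 1 -> on_hand[A=55 B=35] avail[A=55 B=34] open={R2}
Step 4: commit R2 -> on_hand[A=55 B=34] avail[A=55 B=34] open={}
Step 5: reserve R3 A 5 -> on_hand[A=55 B=34] avail[A=50 B=34] open={R3}
Step 6: commit R3 -> on_hand[A=50 B=34] avail[A=50 B=34] open={}
Step 7: reserve R4 A 5 -> on_hand[A=50 B=34] avail[A=45 B=34] open={R4}
Step 8: commit R4 -> on_hand[A=45 B=34] avail[A=45 B=34] open={}
Step 9: reserve R5 B 7 -> on_hand[A=45 B=34] avail[A=45 B=27] open={R5}
Step 10: cancel R5 -> on_hand[A=45 B=34] avail[A=45 B=34] open={}
Step 11: reserve R6 A 9 -> on_hand[A=45 B=34] avail[A=36 B=34] open={R6}
Step 12: cancel R6 -> on_hand[A=45 B=34] avail[A=45 B=34] open={}
Step 13: reserve R7 A 7 -> on_hand[A=45 B=34] avail[A=38 B=34] open={R7}
Step 14: reserve R8 A 9 -> on_hand[A=45 B=34] avail[A=29 B=34] open={R7,R8}
Step 15: commit R8 -> on_hand[A=36 B=34] avail[A=29 B=34] open={R7}
Step 16: reserve R9 B 4 -> on_hand[A=36 B=34] avail[A=29 B=30] open={R7,R9}
Step 17: cancel R7 -> on_hand[A=36 B=34] avail[A=36 B=30] open={R9}
Step 18: reserve R10 A 7 -> on_hand[A=36 B=34] avail[A=29 B=30] open={R10,R9}
Step 19: reserve R11 A 2 -> on_hand[A=36 B=34] avail[A=27 B=30] open={R10,R11,R9}
Step 20: commit R9 -> on_hand[A=36 B=30] avail[A=27 B=30] open={R10,R11}
Step 21: commit R11 -> on_hand[A=34 B=30] avail[A=27 B=30] open={R10}
Final available[B] = 30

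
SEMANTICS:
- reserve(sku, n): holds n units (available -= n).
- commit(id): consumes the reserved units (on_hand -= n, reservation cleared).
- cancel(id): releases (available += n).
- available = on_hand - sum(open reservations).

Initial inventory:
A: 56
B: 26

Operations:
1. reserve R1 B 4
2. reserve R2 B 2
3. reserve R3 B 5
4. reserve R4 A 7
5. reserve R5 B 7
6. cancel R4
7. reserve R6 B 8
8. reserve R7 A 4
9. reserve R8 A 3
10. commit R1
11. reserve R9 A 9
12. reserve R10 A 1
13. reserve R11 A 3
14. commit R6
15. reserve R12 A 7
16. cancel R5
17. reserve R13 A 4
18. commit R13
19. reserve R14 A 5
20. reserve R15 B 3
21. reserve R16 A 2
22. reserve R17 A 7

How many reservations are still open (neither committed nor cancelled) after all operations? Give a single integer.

Step 1: reserve R1 B 4 -> on_hand[A=56 B=26] avail[A=56 B=22] open={R1}
Step 2: reserve R2 B 2 -> on_hand[A=56 B=26] avail[A=56 B=20] open={R1,R2}
Step 3: reserve R3 B 5 -> on_hand[A=56 B=26] avail[A=56 B=15] open={R1,R2,R3}
Step 4: reserve R4 A 7 -> on_hand[A=56 B=26] avail[A=49 B=15] open={R1,R2,R3,R4}
Step 5: reserve R5 B 7 -> on_hand[A=56 B=26] avail[A=49 B=8] open={R1,R2,R3,R4,R5}
Step 6: cancel R4 -> on_hand[A=56 B=26] avail[A=56 B=8] open={R1,R2,R3,R5}
Step 7: reserve R6 B 8 -> on_hand[A=56 B=26] avail[A=56 B=0] open={R1,R2,R3,R5,R6}
Step 8: reserve R7 A 4 -> on_hand[A=56 B=26] avail[A=52 B=0] open={R1,R2,R3,R5,R6,R7}
Step 9: reserve R8 A 3 -> on_hand[A=56 B=26] avail[A=49 B=0] open={R1,R2,R3,R5,R6,R7,R8}
Step 10: commit R1 -> on_hand[A=56 B=22] avail[A=49 B=0] open={R2,R3,R5,R6,R7,R8}
Step 11: reserve R9 A 9 -> on_hand[A=56 B=22] avail[A=40 B=0] open={R2,R3,R5,R6,R7,R8,R9}
Step 12: reserve R10 A 1 -> on_hand[A=56 B=22] avail[A=39 B=0] open={R10,R2,R3,R5,R6,R7,R8,R9}
Step 13: reserve R11 A 3 -> on_hand[A=56 B=22] avail[A=36 B=0] open={R10,R11,R2,R3,R5,R6,R7,R8,R9}
Step 14: commit R6 -> on_hand[A=56 B=14] avail[A=36 B=0] open={R10,R11,R2,R3,R5,R7,R8,R9}
Step 15: reserve R12 A 7 -> on_hand[A=56 B=14] avail[A=29 B=0] open={R10,R11,R12,R2,R3,R5,R7,R8,R9}
Step 16: cancel R5 -> on_hand[A=56 B=14] avail[A=29 B=7] open={R10,R11,R12,R2,R3,R7,R8,R9}
Step 17: reserve R13 A 4 -> on_hand[A=56 B=14] avail[A=25 B=7] open={R10,R11,R12,R13,R2,R3,R7,R8,R9}
Step 18: commit R13 -> on_hand[A=52 B=14] avail[A=25 B=7] open={R10,R11,R12,R2,R3,R7,R8,R9}
Step 19: reserve R14 A 5 -> on_hand[A=52 B=14] avail[A=20 B=7] open={R10,R11,R12,R14,R2,R3,R7,R8,R9}
Step 20: reserve R15 B 3 -> on_hand[A=52 B=14] avail[A=20 B=4] open={R10,R11,R12,R14,R15,R2,R3,R7,R8,R9}
Step 21: reserve R16 A 2 -> on_hand[A=52 B=14] avail[A=18 B=4] open={R10,R11,R12,R14,R15,R16,R2,R3,R7,R8,R9}
Step 22: reserve R17 A 7 -> on_hand[A=52 B=14] avail[A=11 B=4] open={R10,R11,R12,R14,R15,R16,R17,R2,R3,R7,R8,R9}
Open reservations: ['R10', 'R11', 'R12', 'R14', 'R15', 'R16', 'R17', 'R2', 'R3', 'R7', 'R8', 'R9'] -> 12

Answer: 12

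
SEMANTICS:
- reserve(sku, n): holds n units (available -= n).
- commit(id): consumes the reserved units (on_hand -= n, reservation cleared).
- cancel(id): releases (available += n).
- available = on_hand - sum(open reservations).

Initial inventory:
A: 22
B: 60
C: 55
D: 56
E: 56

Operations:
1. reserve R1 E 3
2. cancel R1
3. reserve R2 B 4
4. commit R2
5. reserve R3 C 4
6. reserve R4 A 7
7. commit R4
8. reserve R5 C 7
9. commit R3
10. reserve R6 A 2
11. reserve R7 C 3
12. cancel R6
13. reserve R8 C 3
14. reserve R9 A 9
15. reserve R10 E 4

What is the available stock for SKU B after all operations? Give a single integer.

Step 1: reserve R1 E 3 -> on_hand[A=22 B=60 C=55 D=56 E=56] avail[A=22 B=60 C=55 D=56 E=53] open={R1}
Step 2: cancel R1 -> on_hand[A=22 B=60 C=55 D=56 E=56] avail[A=22 B=60 C=55 D=56 E=56] open={}
Step 3: reserve R2 B 4 -> on_hand[A=22 B=60 C=55 D=56 E=56] avail[A=22 B=56 C=55 D=56 E=56] open={R2}
Step 4: commit R2 -> on_hand[A=22 B=56 C=55 D=56 E=56] avail[A=22 B=56 C=55 D=56 E=56] open={}
Step 5: reserve R3 C 4 -> on_hand[A=22 B=56 C=55 D=56 E=56] avail[A=22 B=56 C=51 D=56 E=56] open={R3}
Step 6: reserve R4 A 7 -> on_hand[A=22 B=56 C=55 D=56 E=56] avail[A=15 B=56 C=51 D=56 E=56] open={R3,R4}
Step 7: commit R4 -> on_hand[A=15 B=56 C=55 D=56 E=56] avail[A=15 B=56 C=51 D=56 E=56] open={R3}
Step 8: reserve R5 C 7 -> on_hand[A=15 B=56 C=55 D=56 E=56] avail[A=15 B=56 C=44 D=56 E=56] open={R3,R5}
Step 9: commit R3 -> on_hand[A=15 B=56 C=51 D=56 E=56] avail[A=15 B=56 C=44 D=56 E=56] open={R5}
Step 10: reserve R6 A 2 -> on_hand[A=15 B=56 C=51 D=56 E=56] avail[A=13 B=56 C=44 D=56 E=56] open={R5,R6}
Step 11: reserve R7 C 3 -> on_hand[A=15 B=56 C=51 D=56 E=56] avail[A=13 B=56 C=41 D=56 E=56] open={R5,R6,R7}
Step 12: cancel R6 -> on_hand[A=15 B=56 C=51 D=56 E=56] avail[A=15 B=56 C=41 D=56 E=56] open={R5,R7}
Step 13: reserve R8 C 3 -> on_hand[A=15 B=56 C=51 D=56 E=56] avail[A=15 B=56 C=38 D=56 E=56] open={R5,R7,R8}
Step 14: reserve R9 A 9 -> on_hand[A=15 B=56 C=51 D=56 E=56] avail[A=6 B=56 C=38 D=56 E=56] open={R5,R7,R8,R9}
Step 15: reserve R10 E 4 -> on_hand[A=15 B=56 C=51 D=56 E=56] avail[A=6 B=56 C=38 D=56 E=52] open={R10,R5,R7,R8,R9}
Final available[B] = 56

Answer: 56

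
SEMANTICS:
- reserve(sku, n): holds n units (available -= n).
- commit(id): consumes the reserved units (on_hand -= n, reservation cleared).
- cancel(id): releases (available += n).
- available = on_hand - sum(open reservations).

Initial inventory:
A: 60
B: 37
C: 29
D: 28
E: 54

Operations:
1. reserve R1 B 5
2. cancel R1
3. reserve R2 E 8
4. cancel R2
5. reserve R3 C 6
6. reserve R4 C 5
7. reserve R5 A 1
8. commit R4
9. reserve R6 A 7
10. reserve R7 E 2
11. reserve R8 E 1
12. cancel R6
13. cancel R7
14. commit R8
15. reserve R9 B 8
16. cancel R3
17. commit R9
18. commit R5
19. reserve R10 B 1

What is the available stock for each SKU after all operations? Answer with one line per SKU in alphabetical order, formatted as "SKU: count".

Answer: A: 59
B: 28
C: 24
D: 28
E: 53

Derivation:
Step 1: reserve R1 B 5 -> on_hand[A=60 B=37 C=29 D=28 E=54] avail[A=60 B=32 C=29 D=28 E=54] open={R1}
Step 2: cancel R1 -> on_hand[A=60 B=37 C=29 D=28 E=54] avail[A=60 B=37 C=29 D=28 E=54] open={}
Step 3: reserve R2 E 8 -> on_hand[A=60 B=37 C=29 D=28 E=54] avail[A=60 B=37 C=29 D=28 E=46] open={R2}
Step 4: cancel R2 -> on_hand[A=60 B=37 C=29 D=28 E=54] avail[A=60 B=37 C=29 D=28 E=54] open={}
Step 5: reserve R3 C 6 -> on_hand[A=60 B=37 C=29 D=28 E=54] avail[A=60 B=37 C=23 D=28 E=54] open={R3}
Step 6: reserve R4 C 5 -> on_hand[A=60 B=37 C=29 D=28 E=54] avail[A=60 B=37 C=18 D=28 E=54] open={R3,R4}
Step 7: reserve R5 A 1 -> on_hand[A=60 B=37 C=29 D=28 E=54] avail[A=59 B=37 C=18 D=28 E=54] open={R3,R4,R5}
Step 8: commit R4 -> on_hand[A=60 B=37 C=24 D=28 E=54] avail[A=59 B=37 C=18 D=28 E=54] open={R3,R5}
Step 9: reserve R6 A 7 -> on_hand[A=60 B=37 C=24 D=28 E=54] avail[A=52 B=37 C=18 D=28 E=54] open={R3,R5,R6}
Step 10: reserve R7 E 2 -> on_hand[A=60 B=37 C=24 D=28 E=54] avail[A=52 B=37 C=18 D=28 E=52] open={R3,R5,R6,R7}
Step 11: reserve R8 E 1 -> on_hand[A=60 B=37 C=24 D=28 E=54] avail[A=52 B=37 C=18 D=28 E=51] open={R3,R5,R6,R7,R8}
Step 12: cancel R6 -> on_hand[A=60 B=37 C=24 D=28 E=54] avail[A=59 B=37 C=18 D=28 E=51] open={R3,R5,R7,R8}
Step 13: cancel R7 -> on_hand[A=60 B=37 C=24 D=28 E=54] avail[A=59 B=37 C=18 D=28 E=53] open={R3,R5,R8}
Step 14: commit R8 -> on_hand[A=60 B=37 C=24 D=28 E=53] avail[A=59 B=37 C=18 D=28 E=53] open={R3,R5}
Step 15: reserve R9 B 8 -> on_hand[A=60 B=37 C=24 D=28 E=53] avail[A=59 B=29 C=18 D=28 E=53] open={R3,R5,R9}
Step 16: cancel R3 -> on_hand[A=60 B=37 C=24 D=28 E=53] avail[A=59 B=29 C=24 D=28 E=53] open={R5,R9}
Step 17: commit R9 -> on_hand[A=60 B=29 C=24 D=28 E=53] avail[A=59 B=29 C=24 D=28 E=53] open={R5}
Step 18: commit R5 -> on_hand[A=59 B=29 C=24 D=28 E=53] avail[A=59 B=29 C=24 D=28 E=53] open={}
Step 19: reserve R10 B 1 -> on_hand[A=59 B=29 C=24 D=28 E=53] avail[A=59 B=28 C=24 D=28 E=53] open={R10}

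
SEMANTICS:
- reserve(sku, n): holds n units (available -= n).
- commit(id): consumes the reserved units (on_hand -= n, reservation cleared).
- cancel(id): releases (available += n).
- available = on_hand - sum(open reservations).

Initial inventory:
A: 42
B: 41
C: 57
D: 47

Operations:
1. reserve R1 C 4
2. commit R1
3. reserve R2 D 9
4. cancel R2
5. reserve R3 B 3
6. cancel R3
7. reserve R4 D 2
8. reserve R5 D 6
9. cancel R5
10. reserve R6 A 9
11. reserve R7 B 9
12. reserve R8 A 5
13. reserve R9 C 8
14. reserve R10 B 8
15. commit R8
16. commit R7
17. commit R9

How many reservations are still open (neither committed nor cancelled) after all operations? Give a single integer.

Answer: 3

Derivation:
Step 1: reserve R1 C 4 -> on_hand[A=42 B=41 C=57 D=47] avail[A=42 B=41 C=53 D=47] open={R1}
Step 2: commit R1 -> on_hand[A=42 B=41 C=53 D=47] avail[A=42 B=41 C=53 D=47] open={}
Step 3: reserve R2 D 9 -> on_hand[A=42 B=41 C=53 D=47] avail[A=42 B=41 C=53 D=38] open={R2}
Step 4: cancel R2 -> on_hand[A=42 B=41 C=53 D=47] avail[A=42 B=41 C=53 D=47] open={}
Step 5: reserve R3 B 3 -> on_hand[A=42 B=41 C=53 D=47] avail[A=42 B=38 C=53 D=47] open={R3}
Step 6: cancel R3 -> on_hand[A=42 B=41 C=53 D=47] avail[A=42 B=41 C=53 D=47] open={}
Step 7: reserve R4 D 2 -> on_hand[A=42 B=41 C=53 D=47] avail[A=42 B=41 C=53 D=45] open={R4}
Step 8: reserve R5 D 6 -> on_hand[A=42 B=41 C=53 D=47] avail[A=42 B=41 C=53 D=39] open={R4,R5}
Step 9: cancel R5 -> on_hand[A=42 B=41 C=53 D=47] avail[A=42 B=41 C=53 D=45] open={R4}
Step 10: reserve R6 A 9 -> on_hand[A=42 B=41 C=53 D=47] avail[A=33 B=41 C=53 D=45] open={R4,R6}
Step 11: reserve R7 B 9 -> on_hand[A=42 B=41 C=53 D=47] avail[A=33 B=32 C=53 D=45] open={R4,R6,R7}
Step 12: reserve R8 A 5 -> on_hand[A=42 B=41 C=53 D=47] avail[A=28 B=32 C=53 D=45] open={R4,R6,R7,R8}
Step 13: reserve R9 C 8 -> on_hand[A=42 B=41 C=53 D=47] avail[A=28 B=32 C=45 D=45] open={R4,R6,R7,R8,R9}
Step 14: reserve R10 B 8 -> on_hand[A=42 B=41 C=53 D=47] avail[A=28 B=24 C=45 D=45] open={R10,R4,R6,R7,R8,R9}
Step 15: commit R8 -> on_hand[A=37 B=41 C=53 D=47] avail[A=28 B=24 C=45 D=45] open={R10,R4,R6,R7,R9}
Step 16: commit R7 -> on_hand[A=37 B=32 C=53 D=47] avail[A=28 B=24 C=45 D=45] open={R10,R4,R6,R9}
Step 17: commit R9 -> on_hand[A=37 B=32 C=45 D=47] avail[A=28 B=24 C=45 D=45] open={R10,R4,R6}
Open reservations: ['R10', 'R4', 'R6'] -> 3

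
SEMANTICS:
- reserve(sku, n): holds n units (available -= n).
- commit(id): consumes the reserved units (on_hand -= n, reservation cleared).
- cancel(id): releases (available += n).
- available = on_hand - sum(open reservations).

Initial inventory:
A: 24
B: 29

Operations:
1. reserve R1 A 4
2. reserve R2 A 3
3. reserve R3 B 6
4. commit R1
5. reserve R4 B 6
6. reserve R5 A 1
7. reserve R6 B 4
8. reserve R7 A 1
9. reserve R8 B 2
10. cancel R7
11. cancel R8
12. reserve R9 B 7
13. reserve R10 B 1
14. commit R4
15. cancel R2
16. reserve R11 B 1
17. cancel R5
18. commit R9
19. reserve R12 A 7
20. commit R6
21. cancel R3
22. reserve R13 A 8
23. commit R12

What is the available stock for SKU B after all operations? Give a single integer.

Step 1: reserve R1 A 4 -> on_hand[A=24 B=29] avail[A=20 B=29] open={R1}
Step 2: reserve R2 A 3 -> on_hand[A=24 B=29] avail[A=17 B=29] open={R1,R2}
Step 3: reserve R3 B 6 -> on_hand[A=24 B=29] avail[A=17 B=23] open={R1,R2,R3}
Step 4: commit R1 -> on_hand[A=20 B=29] avail[A=17 B=23] open={R2,R3}
Step 5: reserve R4 B 6 -> on_hand[A=20 B=29] avail[A=17 B=17] open={R2,R3,R4}
Step 6: reserve R5 A 1 -> on_hand[A=20 B=29] avail[A=16 B=17] open={R2,R3,R4,R5}
Step 7: reserve R6 B 4 -> on_hand[A=20 B=29] avail[A=16 B=13] open={R2,R3,R4,R5,R6}
Step 8: reserve R7 A 1 -> on_hand[A=20 B=29] avail[A=15 B=13] open={R2,R3,R4,R5,R6,R7}
Step 9: reserve R8 B 2 -> on_hand[A=20 B=29] avail[A=15 B=11] open={R2,R3,R4,R5,R6,R7,R8}
Step 10: cancel R7 -> on_hand[A=20 B=29] avail[A=16 B=11] open={R2,R3,R4,R5,R6,R8}
Step 11: cancel R8 -> on_hand[A=20 B=29] avail[A=16 B=13] open={R2,R3,R4,R5,R6}
Step 12: reserve R9 B 7 -> on_hand[A=20 B=29] avail[A=16 B=6] open={R2,R3,R4,R5,R6,R9}
Step 13: reserve R10 B 1 -> on_hand[A=20 B=29] avail[A=16 B=5] open={R10,R2,R3,R4,R5,R6,R9}
Step 14: commit R4 -> on_hand[A=20 B=23] avail[A=16 B=5] open={R10,R2,R3,R5,R6,R9}
Step 15: cancel R2 -> on_hand[A=20 B=23] avail[A=19 B=5] open={R10,R3,R5,R6,R9}
Step 16: reserve R11 B 1 -> on_hand[A=20 B=23] avail[A=19 B=4] open={R10,R11,R3,R5,R6,R9}
Step 17: cancel R5 -> on_hand[A=20 B=23] avail[A=20 B=4] open={R10,R11,R3,R6,R9}
Step 18: commit R9 -> on_hand[A=20 B=16] avail[A=20 B=4] open={R10,R11,R3,R6}
Step 19: reserve R12 A 7 -> on_hand[A=20 B=16] avail[A=13 B=4] open={R10,R11,R12,R3,R6}
Step 20: commit R6 -> on_hand[A=20 B=12] avail[A=13 B=4] open={R10,R11,R12,R3}
Step 21: cancel R3 -> on_hand[A=20 B=12] avail[A=13 B=10] open={R10,R11,R12}
Step 22: reserve R13 A 8 -> on_hand[A=20 B=12] avail[A=5 B=10] open={R10,R11,R12,R13}
Step 23: commit R12 -> on_hand[A=13 B=12] avail[A=5 B=10] open={R10,R11,R13}
Final available[B] = 10

Answer: 10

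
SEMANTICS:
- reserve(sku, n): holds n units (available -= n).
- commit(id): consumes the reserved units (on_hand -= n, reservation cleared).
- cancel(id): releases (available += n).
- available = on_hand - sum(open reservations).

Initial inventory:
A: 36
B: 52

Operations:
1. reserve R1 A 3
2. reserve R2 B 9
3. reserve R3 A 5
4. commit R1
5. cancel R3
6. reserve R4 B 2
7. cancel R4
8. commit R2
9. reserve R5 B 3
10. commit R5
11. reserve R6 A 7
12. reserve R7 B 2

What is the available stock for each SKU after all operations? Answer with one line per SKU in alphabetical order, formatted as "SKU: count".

Answer: A: 26
B: 38

Derivation:
Step 1: reserve R1 A 3 -> on_hand[A=36 B=52] avail[A=33 B=52] open={R1}
Step 2: reserve R2 B 9 -> on_hand[A=36 B=52] avail[A=33 B=43] open={R1,R2}
Step 3: reserve R3 A 5 -> on_hand[A=36 B=52] avail[A=28 B=43] open={R1,R2,R3}
Step 4: commit R1 -> on_hand[A=33 B=52] avail[A=28 B=43] open={R2,R3}
Step 5: cancel R3 -> on_hand[A=33 B=52] avail[A=33 B=43] open={R2}
Step 6: reserve R4 B 2 -> on_hand[A=33 B=52] avail[A=33 B=41] open={R2,R4}
Step 7: cancel R4 -> on_hand[A=33 B=52] avail[A=33 B=43] open={R2}
Step 8: commit R2 -> on_hand[A=33 B=43] avail[A=33 B=43] open={}
Step 9: reserve R5 B 3 -> on_hand[A=33 B=43] avail[A=33 B=40] open={R5}
Step 10: commit R5 -> on_hand[A=33 B=40] avail[A=33 B=40] open={}
Step 11: reserve R6 A 7 -> on_hand[A=33 B=40] avail[A=26 B=40] open={R6}
Step 12: reserve R7 B 2 -> on_hand[A=33 B=40] avail[A=26 B=38] open={R6,R7}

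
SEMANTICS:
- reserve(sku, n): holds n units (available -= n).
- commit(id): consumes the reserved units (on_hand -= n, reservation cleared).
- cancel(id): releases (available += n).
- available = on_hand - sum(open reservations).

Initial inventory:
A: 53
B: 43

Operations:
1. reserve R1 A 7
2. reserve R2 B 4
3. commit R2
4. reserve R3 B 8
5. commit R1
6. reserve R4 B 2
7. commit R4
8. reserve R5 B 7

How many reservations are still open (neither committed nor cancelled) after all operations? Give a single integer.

Answer: 2

Derivation:
Step 1: reserve R1 A 7 -> on_hand[A=53 B=43] avail[A=46 B=43] open={R1}
Step 2: reserve R2 B 4 -> on_hand[A=53 B=43] avail[A=46 B=39] open={R1,R2}
Step 3: commit R2 -> on_hand[A=53 B=39] avail[A=46 B=39] open={R1}
Step 4: reserve R3 B 8 -> on_hand[A=53 B=39] avail[A=46 B=31] open={R1,R3}
Step 5: commit R1 -> on_hand[A=46 B=39] avail[A=46 B=31] open={R3}
Step 6: reserve R4 B 2 -> on_hand[A=46 B=39] avail[A=46 B=29] open={R3,R4}
Step 7: commit R4 -> on_hand[A=46 B=37] avail[A=46 B=29] open={R3}
Step 8: reserve R5 B 7 -> on_hand[A=46 B=37] avail[A=46 B=22] open={R3,R5}
Open reservations: ['R3', 'R5'] -> 2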